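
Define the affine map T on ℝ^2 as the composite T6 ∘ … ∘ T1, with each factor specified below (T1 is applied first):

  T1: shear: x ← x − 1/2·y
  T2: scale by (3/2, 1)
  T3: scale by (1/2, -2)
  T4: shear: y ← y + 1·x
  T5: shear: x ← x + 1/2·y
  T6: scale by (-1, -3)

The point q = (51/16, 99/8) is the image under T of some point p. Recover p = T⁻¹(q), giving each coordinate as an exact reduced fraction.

T1 = [1 -1/2 0; 0 1 0; 0 0 1]
T2·T1 = [3/2 -3/4 0; 0 1 0; 0 0 1]
T3·…·T1 = [3/4 -3/8 0; 0 -2 0; 0 0 1]
T4·…·T1 = [3/4 -3/8 0; 3/4 -19/8 0; 0 0 1]
T5·…·T1 = [9/8 -25/16 0; 3/4 -19/8 0; 0 0 1]
T6·…·T1 = [-9/8 25/16 0; -9/4 57/8 0; 0 0 1]
det M = -9/2; M⁻¹ = [-19/12 25/72 0; -1/2 1/4 0; 0 0 1]
M⁻¹ · (51/16, 99/8)ᵀ = (-3/4, 3/2)ᵀ

p = (-3/4, 3/2)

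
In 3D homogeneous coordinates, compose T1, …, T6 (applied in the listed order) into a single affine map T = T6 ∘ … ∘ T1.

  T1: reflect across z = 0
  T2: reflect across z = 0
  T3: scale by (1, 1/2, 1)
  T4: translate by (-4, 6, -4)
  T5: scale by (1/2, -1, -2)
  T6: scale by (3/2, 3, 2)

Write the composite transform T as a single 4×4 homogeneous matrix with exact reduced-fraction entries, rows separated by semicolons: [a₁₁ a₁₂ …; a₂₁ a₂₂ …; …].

T1 = [1 0 0 0; 0 1 0 0; 0 0 -1 0; 0 0 0 1]
T2·T1 = [1 0 0 0; 0 1 0 0; 0 0 1 0; 0 0 0 1]
T3·…·T1 = [1 0 0 0; 0 1/2 0 0; 0 0 1 0; 0 0 0 1]
T4·…·T1 = [1 0 0 -4; 0 1/2 0 6; 0 0 1 -4; 0 0 0 1]
T5·…·T1 = [1/2 0 0 -2; 0 -1/2 0 -6; 0 0 -2 8; 0 0 0 1]
T6·…·T1 = [3/4 0 0 -3; 0 -3/2 0 -18; 0 0 -4 16; 0 0 0 1]

T = [3/4 0 0 -3; 0 -3/2 0 -18; 0 0 -4 16; 0 0 0 1]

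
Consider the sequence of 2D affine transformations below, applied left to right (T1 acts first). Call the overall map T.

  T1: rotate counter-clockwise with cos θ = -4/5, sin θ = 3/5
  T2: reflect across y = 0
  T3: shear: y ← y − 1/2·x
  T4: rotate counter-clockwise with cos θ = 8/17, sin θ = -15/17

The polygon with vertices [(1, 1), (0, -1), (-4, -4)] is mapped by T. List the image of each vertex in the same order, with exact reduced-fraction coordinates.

image vertices: (23/170, 141/85), (-117/170, -89/85), (-46/85, -564/85)

T1 rotate counter-clockwise with cos θ = -4/5, sin θ = 3/5: (1, 1) → (-7/5, -1/5); (0, -1) → (3/5, 4/5); (-4, -4) → (28/5, 4/5)
T2 reflect across y = 0: (-7/5, -1/5) → (-7/5, 1/5); (3/5, 4/5) → (3/5, -4/5); (28/5, 4/5) → (28/5, -4/5)
T3 shear: y ← y − 1/2·x: (-7/5, 1/5) → (-7/5, 9/10); (3/5, -4/5) → (3/5, -11/10); (28/5, -4/5) → (28/5, -18/5)
T4 rotate counter-clockwise with cos θ = 8/17, sin θ = -15/17: (-7/5, 9/10) → (23/170, 141/85); (3/5, -11/10) → (-117/170, -89/85); (28/5, -18/5) → (-46/85, -564/85)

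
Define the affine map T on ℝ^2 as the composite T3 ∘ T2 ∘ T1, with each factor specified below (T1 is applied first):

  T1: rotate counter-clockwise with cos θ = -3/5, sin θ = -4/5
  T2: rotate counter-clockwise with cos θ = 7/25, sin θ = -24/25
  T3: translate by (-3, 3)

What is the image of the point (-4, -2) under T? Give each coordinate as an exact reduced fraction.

T(p) = (181/125, 433/125)

T1 rotate counter-clockwise with cos θ = -3/5, sin θ = -4/5: (-4, -2) → (4/5, 22/5)
T2 rotate counter-clockwise with cos θ = 7/25, sin θ = -24/25: (4/5, 22/5) → (556/125, 58/125)
T3 translate by (-3, 3): (556/125, 58/125) → (181/125, 433/125)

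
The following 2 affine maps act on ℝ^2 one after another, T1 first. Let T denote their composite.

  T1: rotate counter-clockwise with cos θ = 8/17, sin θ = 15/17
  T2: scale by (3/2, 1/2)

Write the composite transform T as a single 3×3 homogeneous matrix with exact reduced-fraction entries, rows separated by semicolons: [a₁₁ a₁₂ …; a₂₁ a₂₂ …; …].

T = [12/17 -45/34 0; 15/34 4/17 0; 0 0 1]

T1 = [8/17 -15/17 0; 15/17 8/17 0; 0 0 1]
T2·T1 = [12/17 -45/34 0; 15/34 4/17 0; 0 0 1]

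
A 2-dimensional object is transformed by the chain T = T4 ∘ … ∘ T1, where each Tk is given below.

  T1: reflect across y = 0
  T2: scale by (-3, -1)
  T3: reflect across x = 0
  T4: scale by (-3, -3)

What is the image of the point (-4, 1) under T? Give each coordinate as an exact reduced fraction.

T(p) = (36, -3)

T1 reflect across y = 0: (-4, 1) → (-4, -1)
T2 scale by (-3, -1): (-4, -1) → (12, 1)
T3 reflect across x = 0: (12, 1) → (-12, 1)
T4 scale by (-3, -3): (-12, 1) → (36, -3)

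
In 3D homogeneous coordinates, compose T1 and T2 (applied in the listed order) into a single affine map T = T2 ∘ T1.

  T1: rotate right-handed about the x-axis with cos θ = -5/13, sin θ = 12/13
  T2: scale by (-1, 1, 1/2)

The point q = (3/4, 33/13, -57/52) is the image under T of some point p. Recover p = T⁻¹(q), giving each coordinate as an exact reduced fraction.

T1 = [1 0 0 0; 0 -5/13 -12/13 0; 0 12/13 -5/13 0; 0 0 0 1]
T2·T1 = [-1 0 0 0; 0 -5/13 -12/13 0; 0 6/13 -5/26 0; 0 0 0 1]
det M = -1/2; M⁻¹ = [-1 0 0 0; 0 -5/13 24/13 0; 0 -12/13 -10/13 0; 0 0 0 1]
M⁻¹ · (3/4, 33/13, -57/52)ᵀ = (-3/4, -3, -3/2)ᵀ

p = (-3/4, -3, -3/2)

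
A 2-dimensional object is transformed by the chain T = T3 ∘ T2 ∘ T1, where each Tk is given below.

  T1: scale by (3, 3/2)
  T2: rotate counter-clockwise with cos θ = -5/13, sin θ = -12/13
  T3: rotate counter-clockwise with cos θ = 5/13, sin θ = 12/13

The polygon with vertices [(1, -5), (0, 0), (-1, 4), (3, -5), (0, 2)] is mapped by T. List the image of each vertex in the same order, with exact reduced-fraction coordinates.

T1 scale by (3, 3/2): (1, -5) → (3, -15/2); (0, 0) → (0, 0); (-1, 4) → (-3, 6); (3, -5) → (9, -15/2); (0, 2) → (0, 3)
T2 rotate counter-clockwise with cos θ = -5/13, sin θ = -12/13: (3, -15/2) → (-105/13, 3/26); (0, 0) → (0, 0); (-3, 6) → (87/13, 6/13); (9, -15/2) → (-135/13, -141/26); (0, 3) → (36/13, -15/13)
T3 rotate counter-clockwise with cos θ = 5/13, sin θ = 12/13: (-105/13, 3/26) → (-543/169, -2505/338); (0, 0) → (0, 0); (87/13, 6/13) → (363/169, 1074/169); (-135/13, -141/26) → (171/169, -3945/338); (36/13, -15/13) → (360/169, 357/169)

image vertices: (-543/169, -2505/338), (0, 0), (363/169, 1074/169), (171/169, -3945/338), (360/169, 357/169)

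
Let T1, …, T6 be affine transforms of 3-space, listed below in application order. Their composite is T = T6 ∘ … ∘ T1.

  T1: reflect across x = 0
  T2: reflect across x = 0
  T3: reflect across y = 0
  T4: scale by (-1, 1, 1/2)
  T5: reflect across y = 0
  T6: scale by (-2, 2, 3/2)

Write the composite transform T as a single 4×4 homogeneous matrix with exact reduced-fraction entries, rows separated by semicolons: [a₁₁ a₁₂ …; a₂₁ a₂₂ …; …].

T = [2 0 0 0; 0 2 0 0; 0 0 3/4 0; 0 0 0 1]

T1 = [-1 0 0 0; 0 1 0 0; 0 0 1 0; 0 0 0 1]
T2·T1 = [1 0 0 0; 0 1 0 0; 0 0 1 0; 0 0 0 1]
T3·…·T1 = [1 0 0 0; 0 -1 0 0; 0 0 1 0; 0 0 0 1]
T4·…·T1 = [-1 0 0 0; 0 -1 0 0; 0 0 1/2 0; 0 0 0 1]
T5·…·T1 = [-1 0 0 0; 0 1 0 0; 0 0 1/2 0; 0 0 0 1]
T6·…·T1 = [2 0 0 0; 0 2 0 0; 0 0 3/4 0; 0 0 0 1]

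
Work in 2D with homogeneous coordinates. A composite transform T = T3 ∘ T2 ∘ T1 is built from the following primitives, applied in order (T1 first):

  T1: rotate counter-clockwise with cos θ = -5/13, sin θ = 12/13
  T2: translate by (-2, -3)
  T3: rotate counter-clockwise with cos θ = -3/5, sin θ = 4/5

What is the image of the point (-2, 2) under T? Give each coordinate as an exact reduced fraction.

T1 rotate counter-clockwise with cos θ = -5/13, sin θ = 12/13: (-2, 2) → (-14/13, -34/13)
T2 translate by (-2, -3): (-14/13, -34/13) → (-40/13, -73/13)
T3 rotate counter-clockwise with cos θ = -3/5, sin θ = 4/5: (-40/13, -73/13) → (412/65, 59/65)

T(p) = (412/65, 59/65)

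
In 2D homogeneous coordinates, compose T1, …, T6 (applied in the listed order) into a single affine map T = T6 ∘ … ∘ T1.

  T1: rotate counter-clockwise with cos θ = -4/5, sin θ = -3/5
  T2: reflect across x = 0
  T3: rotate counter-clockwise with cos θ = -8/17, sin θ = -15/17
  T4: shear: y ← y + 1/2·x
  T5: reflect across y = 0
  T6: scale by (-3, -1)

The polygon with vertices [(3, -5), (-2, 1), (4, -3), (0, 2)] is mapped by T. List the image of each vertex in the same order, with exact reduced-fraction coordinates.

T1 rotate counter-clockwise with cos θ = -4/5, sin θ = -3/5: (3, -5) → (-27/5, 11/5); (-2, 1) → (11/5, 2/5); (4, -3) → (-5, 0); (0, 2) → (6/5, -8/5)
T2 reflect across x = 0: (-27/5, 11/5) → (27/5, 11/5); (11/5, 2/5) → (-11/5, 2/5); (-5, 0) → (5, 0); (6/5, -8/5) → (-6/5, -8/5)
T3 rotate counter-clockwise with cos θ = -8/17, sin θ = -15/17: (27/5, 11/5) → (-3/5, -29/5); (-11/5, 2/5) → (118/85, 149/85); (5, 0) → (-40/17, -75/17); (-6/5, -8/5) → (-72/85, 154/85)
T4 shear: y ← y + 1/2·x: (-3/5, -29/5) → (-3/5, -61/10); (118/85, 149/85) → (118/85, 208/85); (-40/17, -75/17) → (-40/17, -95/17); (-72/85, 154/85) → (-72/85, 118/85)
T5 reflect across y = 0: (-3/5, -61/10) → (-3/5, 61/10); (118/85, 208/85) → (118/85, -208/85); (-40/17, -95/17) → (-40/17, 95/17); (-72/85, 118/85) → (-72/85, -118/85)
T6 scale by (-3, -1): (-3/5, 61/10) → (9/5, -61/10); (118/85, -208/85) → (-354/85, 208/85); (-40/17, 95/17) → (120/17, -95/17); (-72/85, -118/85) → (216/85, 118/85)

image vertices: (9/5, -61/10), (-354/85, 208/85), (120/17, -95/17), (216/85, 118/85)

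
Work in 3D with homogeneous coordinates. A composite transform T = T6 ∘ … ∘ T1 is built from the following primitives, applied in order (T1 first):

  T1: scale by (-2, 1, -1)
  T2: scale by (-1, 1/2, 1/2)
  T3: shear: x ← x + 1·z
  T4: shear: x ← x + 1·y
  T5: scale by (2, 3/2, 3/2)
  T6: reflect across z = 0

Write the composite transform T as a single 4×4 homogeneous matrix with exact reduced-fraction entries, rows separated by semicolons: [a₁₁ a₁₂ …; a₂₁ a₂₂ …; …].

T = [4 1 -1 0; 0 3/4 0 0; 0 0 3/4 0; 0 0 0 1]

T1 = [-2 0 0 0; 0 1 0 0; 0 0 -1 0; 0 0 0 1]
T2·T1 = [2 0 0 0; 0 1/2 0 0; 0 0 -1/2 0; 0 0 0 1]
T3·…·T1 = [2 0 -1/2 0; 0 1/2 0 0; 0 0 -1/2 0; 0 0 0 1]
T4·…·T1 = [2 1/2 -1/2 0; 0 1/2 0 0; 0 0 -1/2 0; 0 0 0 1]
T5·…·T1 = [4 1 -1 0; 0 3/4 0 0; 0 0 -3/4 0; 0 0 0 1]
T6·…·T1 = [4 1 -1 0; 0 3/4 0 0; 0 0 3/4 0; 0 0 0 1]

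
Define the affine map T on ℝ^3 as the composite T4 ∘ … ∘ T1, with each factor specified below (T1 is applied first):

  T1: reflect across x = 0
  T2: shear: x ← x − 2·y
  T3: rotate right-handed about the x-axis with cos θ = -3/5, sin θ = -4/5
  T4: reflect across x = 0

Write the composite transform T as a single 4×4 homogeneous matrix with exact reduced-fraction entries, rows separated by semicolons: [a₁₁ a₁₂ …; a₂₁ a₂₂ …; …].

T = [1 2 0 0; 0 -3/5 4/5 0; 0 -4/5 -3/5 0; 0 0 0 1]

T1 = [-1 0 0 0; 0 1 0 0; 0 0 1 0; 0 0 0 1]
T2·T1 = [-1 -2 0 0; 0 1 0 0; 0 0 1 0; 0 0 0 1]
T3·…·T1 = [-1 -2 0 0; 0 -3/5 4/5 0; 0 -4/5 -3/5 0; 0 0 0 1]
T4·…·T1 = [1 2 0 0; 0 -3/5 4/5 0; 0 -4/5 -3/5 0; 0 0 0 1]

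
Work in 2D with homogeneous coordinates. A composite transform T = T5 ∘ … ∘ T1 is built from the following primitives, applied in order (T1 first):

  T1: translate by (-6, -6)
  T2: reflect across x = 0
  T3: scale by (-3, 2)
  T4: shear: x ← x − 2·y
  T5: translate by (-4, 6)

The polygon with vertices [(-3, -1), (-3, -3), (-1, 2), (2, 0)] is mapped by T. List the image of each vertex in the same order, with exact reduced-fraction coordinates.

T1 translate by (-6, -6): (-3, -1) → (-9, -7); (-3, -3) → (-9, -9); (-1, 2) → (-7, -4); (2, 0) → (-4, -6)
T2 reflect across x = 0: (-9, -7) → (9, -7); (-9, -9) → (9, -9); (-7, -4) → (7, -4); (-4, -6) → (4, -6)
T3 scale by (-3, 2): (9, -7) → (-27, -14); (9, -9) → (-27, -18); (7, -4) → (-21, -8); (4, -6) → (-12, -12)
T4 shear: x ← x − 2·y: (-27, -14) → (1, -14); (-27, -18) → (9, -18); (-21, -8) → (-5, -8); (-12, -12) → (12, -12)
T5 translate by (-4, 6): (1, -14) → (-3, -8); (9, -18) → (5, -12); (-5, -8) → (-9, -2); (12, -12) → (8, -6)

image vertices: (-3, -8), (5, -12), (-9, -2), (8, -6)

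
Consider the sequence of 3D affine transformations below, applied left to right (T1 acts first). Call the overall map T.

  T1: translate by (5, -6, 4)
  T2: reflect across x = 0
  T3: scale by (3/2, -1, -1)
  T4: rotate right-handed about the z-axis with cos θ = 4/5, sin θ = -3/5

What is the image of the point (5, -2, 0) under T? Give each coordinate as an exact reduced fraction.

T1 translate by (5, -6, 4): (5, -2, 0) → (10, -8, 4)
T2 reflect across x = 0: (10, -8, 4) → (-10, -8, 4)
T3 scale by (3/2, -1, -1): (-10, -8, 4) → (-15, 8, -4)
T4 rotate right-handed about the z-axis with cos θ = 4/5, sin θ = -3/5: (-15, 8, -4) → (-36/5, 77/5, -4)

T(p) = (-36/5, 77/5, -4)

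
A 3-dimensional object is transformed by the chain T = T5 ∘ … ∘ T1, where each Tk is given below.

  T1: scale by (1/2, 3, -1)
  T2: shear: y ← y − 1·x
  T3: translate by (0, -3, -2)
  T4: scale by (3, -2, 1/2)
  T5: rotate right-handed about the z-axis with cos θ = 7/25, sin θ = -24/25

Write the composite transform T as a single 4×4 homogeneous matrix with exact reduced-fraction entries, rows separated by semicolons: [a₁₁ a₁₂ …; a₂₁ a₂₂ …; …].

T = [69/50 -144/25 0 144/25; -29/25 -42/25 0 42/25; 0 0 -1/2 -1; 0 0 0 1]

T1 = [1/2 0 0 0; 0 3 0 0; 0 0 -1 0; 0 0 0 1]
T2·T1 = [1/2 0 0 0; -1/2 3 0 0; 0 0 -1 0; 0 0 0 1]
T3·…·T1 = [1/2 0 0 0; -1/2 3 0 -3; 0 0 -1 -2; 0 0 0 1]
T4·…·T1 = [3/2 0 0 0; 1 -6 0 6; 0 0 -1/2 -1; 0 0 0 1]
T5·…·T1 = [69/50 -144/25 0 144/25; -29/25 -42/25 0 42/25; 0 0 -1/2 -1; 0 0 0 1]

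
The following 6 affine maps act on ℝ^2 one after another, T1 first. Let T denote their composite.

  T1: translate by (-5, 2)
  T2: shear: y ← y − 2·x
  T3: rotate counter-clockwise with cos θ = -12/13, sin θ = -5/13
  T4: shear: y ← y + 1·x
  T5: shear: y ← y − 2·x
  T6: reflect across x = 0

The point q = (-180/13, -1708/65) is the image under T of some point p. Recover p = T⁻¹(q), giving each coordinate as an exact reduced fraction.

p = (-3, -6/5)

T1 = [1 0 -5; 0 1 2; 0 0 1]
T2·T1 = [1 0 -5; -2 1 12; 0 0 1]
T3·…·T1 = [-22/13 5/13 120/13; 19/13 -12/13 -119/13; 0 0 1]
T4·…·T1 = [-22/13 5/13 120/13; -3/13 -7/13 1/13; 0 0 1]
T5·…·T1 = [-22/13 5/13 120/13; 41/13 -17/13 -239/13; 0 0 1]
T6·…·T1 = [22/13 -5/13 -120/13; 41/13 -17/13 -239/13; 0 0 1]
det M = -1; M⁻¹ = [17/13 -5/13 5; 41/13 -22/13 -2; 0 0 1]
M⁻¹ · (-180/13, -1708/65)ᵀ = (-3, -6/5)ᵀ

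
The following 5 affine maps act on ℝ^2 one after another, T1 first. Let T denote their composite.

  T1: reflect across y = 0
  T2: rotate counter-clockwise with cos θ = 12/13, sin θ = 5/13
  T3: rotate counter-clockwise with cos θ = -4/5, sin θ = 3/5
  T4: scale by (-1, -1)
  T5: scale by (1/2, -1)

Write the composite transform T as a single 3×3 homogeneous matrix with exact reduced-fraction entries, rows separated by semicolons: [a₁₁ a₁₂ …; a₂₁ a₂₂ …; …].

T1 = [1 0 0; 0 -1 0; 0 0 1]
T2·T1 = [12/13 5/13 0; 5/13 -12/13 0; 0 0 1]
T3·…·T1 = [-63/65 16/65 0; 16/65 63/65 0; 0 0 1]
T4·…·T1 = [63/65 -16/65 0; -16/65 -63/65 0; 0 0 1]
T5·…·T1 = [63/130 -8/65 0; 16/65 63/65 0; 0 0 1]

T = [63/130 -8/65 0; 16/65 63/65 0; 0 0 1]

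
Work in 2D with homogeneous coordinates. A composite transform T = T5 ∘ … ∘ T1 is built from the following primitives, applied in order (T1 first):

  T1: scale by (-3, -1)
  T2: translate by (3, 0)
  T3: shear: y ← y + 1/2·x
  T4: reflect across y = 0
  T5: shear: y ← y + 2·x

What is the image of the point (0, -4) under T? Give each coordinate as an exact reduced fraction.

T1 scale by (-3, -1): (0, -4) → (0, 4)
T2 translate by (3, 0): (0, 4) → (3, 4)
T3 shear: y ← y + 1/2·x: (3, 4) → (3, 11/2)
T4 reflect across y = 0: (3, 11/2) → (3, -11/2)
T5 shear: y ← y + 2·x: (3, -11/2) → (3, 1/2)

T(p) = (3, 1/2)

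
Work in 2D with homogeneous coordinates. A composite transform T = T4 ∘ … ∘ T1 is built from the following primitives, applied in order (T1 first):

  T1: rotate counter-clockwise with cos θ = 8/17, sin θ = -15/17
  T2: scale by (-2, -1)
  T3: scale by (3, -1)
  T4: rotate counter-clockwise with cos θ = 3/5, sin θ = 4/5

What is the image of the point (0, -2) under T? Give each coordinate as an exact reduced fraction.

T1 rotate counter-clockwise with cos θ = 8/17, sin θ = -15/17: (0, -2) → (-30/17, -16/17)
T2 scale by (-2, -1): (-30/17, -16/17) → (60/17, 16/17)
T3 scale by (3, -1): (60/17, 16/17) → (180/17, -16/17)
T4 rotate counter-clockwise with cos θ = 3/5, sin θ = 4/5: (180/17, -16/17) → (604/85, 672/85)

T(p) = (604/85, 672/85)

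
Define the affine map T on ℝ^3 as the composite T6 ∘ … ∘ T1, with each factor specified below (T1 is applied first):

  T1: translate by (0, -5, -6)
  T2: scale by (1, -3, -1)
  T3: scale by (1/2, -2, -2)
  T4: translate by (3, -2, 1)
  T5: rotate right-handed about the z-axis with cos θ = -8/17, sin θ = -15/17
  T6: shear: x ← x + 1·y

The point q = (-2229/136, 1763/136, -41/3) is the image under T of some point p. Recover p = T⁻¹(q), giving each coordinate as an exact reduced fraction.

T1 = [1 0 0 0; 0 1 0 -5; 0 0 1 -6; 0 0 0 1]
T2·T1 = [1 0 0 0; 0 -3 0 15; 0 0 -1 6; 0 0 0 1]
T3·…·T1 = [1/2 0 0 0; 0 6 0 -30; 0 0 2 -12; 0 0 0 1]
T4·…·T1 = [1/2 0 0 3; 0 6 0 -32; 0 0 2 -11; 0 0 0 1]
T5·…·T1 = [-4/17 90/17 0 -504/17; -15/34 -48/17 0 211/17; 0 0 2 -11; 0 0 0 1]
T6·…·T1 = [-23/34 42/17 0 -293/17; -15/34 -48/17 0 211/17; 0 0 2 -11; 0 0 0 1]
det M = 6; M⁻¹ = [-16/17 -14/17 0 -6; 5/34 -23/102 0 16/3; 0 0 1/2 11/2; 0 0 0 1]
M⁻¹ · (-2229/136, 1763/136, -41/3)ᵀ = (-5/4, 0, -4/3)ᵀ

p = (-5/4, 0, -4/3)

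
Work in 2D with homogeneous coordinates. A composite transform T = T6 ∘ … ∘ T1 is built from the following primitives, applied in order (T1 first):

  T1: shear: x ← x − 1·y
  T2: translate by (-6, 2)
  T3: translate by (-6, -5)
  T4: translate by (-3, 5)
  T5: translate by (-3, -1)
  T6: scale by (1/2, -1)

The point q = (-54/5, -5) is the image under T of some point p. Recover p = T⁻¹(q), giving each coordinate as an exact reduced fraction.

T1 = [1 -1 0; 0 1 0; 0 0 1]
T2·T1 = [1 -1 -6; 0 1 2; 0 0 1]
T3·…·T1 = [1 -1 -12; 0 1 -3; 0 0 1]
T4·…·T1 = [1 -1 -15; 0 1 2; 0 0 1]
T5·…·T1 = [1 -1 -18; 0 1 1; 0 0 1]
T6·…·T1 = [1/2 -1/2 -9; 0 -1 -1; 0 0 1]
det M = -1/2; M⁻¹ = [2 -1 17; 0 -1 -1; 0 0 1]
M⁻¹ · (-54/5, -5)ᵀ = (2/5, 4)ᵀ

p = (2/5, 4)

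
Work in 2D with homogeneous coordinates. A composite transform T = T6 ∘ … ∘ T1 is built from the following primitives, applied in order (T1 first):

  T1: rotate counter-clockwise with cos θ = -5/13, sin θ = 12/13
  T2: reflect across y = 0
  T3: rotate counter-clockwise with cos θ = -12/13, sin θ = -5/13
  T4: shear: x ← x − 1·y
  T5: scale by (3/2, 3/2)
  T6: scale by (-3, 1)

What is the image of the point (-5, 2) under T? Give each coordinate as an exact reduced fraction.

T1 rotate counter-clockwise with cos θ = -5/13, sin θ = 12/13: (-5, 2) → (1/13, -70/13)
T2 reflect across y = 0: (1/13, -70/13) → (1/13, 70/13)
T3 rotate counter-clockwise with cos θ = -12/13, sin θ = -5/13: (1/13, 70/13) → (2, -5)
T4 shear: x ← x − 1·y: (2, -5) → (7, -5)
T5 scale by (3/2, 3/2): (7, -5) → (21/2, -15/2)
T6 scale by (-3, 1): (21/2, -15/2) → (-63/2, -15/2)

T(p) = (-63/2, -15/2)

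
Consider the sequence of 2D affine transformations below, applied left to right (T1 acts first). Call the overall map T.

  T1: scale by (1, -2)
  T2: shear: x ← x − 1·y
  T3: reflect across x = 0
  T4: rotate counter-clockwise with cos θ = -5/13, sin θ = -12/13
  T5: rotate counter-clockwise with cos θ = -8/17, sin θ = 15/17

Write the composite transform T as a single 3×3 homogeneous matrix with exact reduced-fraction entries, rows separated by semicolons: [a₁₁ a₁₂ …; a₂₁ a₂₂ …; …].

T1 = [1 0 0; 0 -2 0; 0 0 1]
T2·T1 = [1 2 0; 0 -2 0; 0 0 1]
T3·…·T1 = [-1 -2 0; 0 -2 0; 0 0 1]
T4·…·T1 = [5/13 -14/13 0; 12/13 34/13 0; 0 0 1]
T5·…·T1 = [-220/221 -398/221 0; -21/221 -482/221 0; 0 0 1]

T = [-220/221 -398/221 0; -21/221 -482/221 0; 0 0 1]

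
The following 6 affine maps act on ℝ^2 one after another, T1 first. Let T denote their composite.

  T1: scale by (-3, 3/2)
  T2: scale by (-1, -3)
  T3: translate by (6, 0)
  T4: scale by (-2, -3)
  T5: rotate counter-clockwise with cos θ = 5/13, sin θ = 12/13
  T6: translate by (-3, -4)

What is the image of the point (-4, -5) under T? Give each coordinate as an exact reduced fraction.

T(p) = (831/13, -491/26)

T1 scale by (-3, 3/2): (-4, -5) → (12, -15/2)
T2 scale by (-1, -3): (12, -15/2) → (-12, 45/2)
T3 translate by (6, 0): (-12, 45/2) → (-6, 45/2)
T4 scale by (-2, -3): (-6, 45/2) → (12, -135/2)
T5 rotate counter-clockwise with cos θ = 5/13, sin θ = 12/13: (12, -135/2) → (870/13, -387/26)
T6 translate by (-3, -4): (870/13, -387/26) → (831/13, -491/26)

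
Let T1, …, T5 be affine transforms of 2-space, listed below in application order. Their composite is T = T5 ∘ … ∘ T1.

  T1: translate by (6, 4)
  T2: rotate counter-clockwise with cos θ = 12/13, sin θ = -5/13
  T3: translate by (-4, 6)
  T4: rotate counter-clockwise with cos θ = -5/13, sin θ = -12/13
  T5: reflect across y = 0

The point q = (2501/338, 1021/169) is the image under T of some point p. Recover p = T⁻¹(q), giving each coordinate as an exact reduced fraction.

T1 = [1 0 6; 0 1 4; 0 0 1]
T2·T1 = [12/13 5/13 92/13; -5/13 12/13 18/13; 0 0 1]
T3·…·T1 = [12/13 5/13 40/13; -5/13 12/13 96/13; 0 0 1]
T4·…·T1 = [-120/169 119/169 952/169; -119/169 -120/169 -960/169; 0 0 1]
T5·…·T1 = [-120/169 119/169 952/169; 119/169 120/169 960/169; 0 0 1]
det M = -1; M⁻¹ = [-120/169 119/169 0; 119/169 120/169 -8; 0 0 1]
M⁻¹ · (2501/338, 1021/169)ᵀ = (-1, 3/2)ᵀ

p = (-1, 3/2)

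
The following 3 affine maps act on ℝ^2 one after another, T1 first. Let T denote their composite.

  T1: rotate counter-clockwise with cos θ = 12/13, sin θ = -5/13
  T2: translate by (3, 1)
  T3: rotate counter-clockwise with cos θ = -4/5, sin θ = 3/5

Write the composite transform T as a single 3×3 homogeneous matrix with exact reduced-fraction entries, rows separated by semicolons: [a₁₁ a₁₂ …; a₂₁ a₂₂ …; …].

T = [-33/65 -56/65 -3; 56/65 -33/65 1; 0 0 1]

T1 = [12/13 5/13 0; -5/13 12/13 0; 0 0 1]
T2·T1 = [12/13 5/13 3; -5/13 12/13 1; 0 0 1]
T3·…·T1 = [-33/65 -56/65 -3; 56/65 -33/65 1; 0 0 1]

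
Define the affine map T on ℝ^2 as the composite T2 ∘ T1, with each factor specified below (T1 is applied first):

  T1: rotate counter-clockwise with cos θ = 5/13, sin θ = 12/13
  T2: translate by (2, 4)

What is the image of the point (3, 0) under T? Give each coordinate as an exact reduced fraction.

T1 rotate counter-clockwise with cos θ = 5/13, sin θ = 12/13: (3, 0) → (15/13, 36/13)
T2 translate by (2, 4): (15/13, 36/13) → (41/13, 88/13)

T(p) = (41/13, 88/13)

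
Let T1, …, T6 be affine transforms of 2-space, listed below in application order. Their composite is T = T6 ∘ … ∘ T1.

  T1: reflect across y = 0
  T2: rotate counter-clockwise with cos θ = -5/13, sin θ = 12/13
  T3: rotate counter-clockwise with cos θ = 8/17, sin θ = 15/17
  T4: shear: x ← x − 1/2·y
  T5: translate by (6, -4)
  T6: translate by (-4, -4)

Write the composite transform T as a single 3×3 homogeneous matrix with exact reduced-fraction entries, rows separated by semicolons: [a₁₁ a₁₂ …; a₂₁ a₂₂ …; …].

T1 = [1 0 0; 0 -1 0; 0 0 1]
T2·T1 = [-5/13 12/13 0; 12/13 5/13 0; 0 0 1]
T3·…·T1 = [-220/221 21/221 0; 21/221 220/221 0; 0 0 1]
T4·…·T1 = [-461/442 -89/221 0; 21/221 220/221 0; 0 0 1]
T5·…·T1 = [-461/442 -89/221 6; 21/221 220/221 -4; 0 0 1]
T6·…·T1 = [-461/442 -89/221 2; 21/221 220/221 -8; 0 0 1]

T = [-461/442 -89/221 2; 21/221 220/221 -8; 0 0 1]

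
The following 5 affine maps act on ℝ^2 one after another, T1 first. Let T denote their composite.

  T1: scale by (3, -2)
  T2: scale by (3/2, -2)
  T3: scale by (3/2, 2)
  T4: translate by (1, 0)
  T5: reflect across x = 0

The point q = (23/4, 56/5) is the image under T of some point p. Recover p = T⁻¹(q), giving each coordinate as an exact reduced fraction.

T1 = [3 0 0; 0 -2 0; 0 0 1]
T2·T1 = [9/2 0 0; 0 4 0; 0 0 1]
T3·…·T1 = [27/4 0 0; 0 8 0; 0 0 1]
T4·…·T1 = [27/4 0 1; 0 8 0; 0 0 1]
T5·…·T1 = [-27/4 0 -1; 0 8 0; 0 0 1]
det M = -54; M⁻¹ = [-4/27 0 -4/27; 0 1/8 0; 0 0 1]
M⁻¹ · (23/4, 56/5)ᵀ = (-1, 7/5)ᵀ

p = (-1, 7/5)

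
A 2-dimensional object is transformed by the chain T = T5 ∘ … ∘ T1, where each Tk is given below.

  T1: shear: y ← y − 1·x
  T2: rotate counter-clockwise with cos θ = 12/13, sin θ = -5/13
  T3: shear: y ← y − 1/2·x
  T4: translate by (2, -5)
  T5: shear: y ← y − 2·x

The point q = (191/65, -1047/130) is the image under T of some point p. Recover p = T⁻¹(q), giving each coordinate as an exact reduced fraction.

T1 = [1 0 0; -1 1 0; 0 0 1]
T2·T1 = [7/13 5/13 0; -17/13 12/13 0; 0 0 1]
T3·…·T1 = [7/13 5/13 0; -41/26 19/26 0; 0 0 1]
T4·…·T1 = [7/13 5/13 2; -41/26 19/26 -5; 0 0 1]
T5·…·T1 = [7/13 5/13 2; -69/26 -1/26 -9; 0 0 1]
det M = 1; M⁻¹ = [-1/26 -5/13 -44/13; 69/26 7/13 -6/13; 0 0 1]
M⁻¹ · (191/65, -1047/130)ᵀ = (-2/5, 3)ᵀ

p = (-2/5, 3)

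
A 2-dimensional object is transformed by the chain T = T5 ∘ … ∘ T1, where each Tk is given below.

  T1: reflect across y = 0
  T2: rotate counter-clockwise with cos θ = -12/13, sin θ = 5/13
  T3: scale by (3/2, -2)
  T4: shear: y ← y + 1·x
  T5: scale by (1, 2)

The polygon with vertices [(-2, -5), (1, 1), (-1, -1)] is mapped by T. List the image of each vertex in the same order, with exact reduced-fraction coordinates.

T1 reflect across y = 0: (-2, -5) → (-2, 5); (1, 1) → (1, -1); (-1, -1) → (-1, 1)
T2 rotate counter-clockwise with cos θ = -12/13, sin θ = 5/13: (-2, 5) → (-1/13, -70/13); (1, -1) → (-7/13, 17/13); (-1, 1) → (7/13, -17/13)
T3 scale by (3/2, -2): (-1/13, -70/13) → (-3/26, 140/13); (-7/13, 17/13) → (-21/26, -34/13); (7/13, -17/13) → (21/26, 34/13)
T4 shear: y ← y + 1·x: (-3/26, 140/13) → (-3/26, 277/26); (-21/26, -34/13) → (-21/26, -89/26); (21/26, 34/13) → (21/26, 89/26)
T5 scale by (1, 2): (-3/26, 277/26) → (-3/26, 277/13); (-21/26, -89/26) → (-21/26, -89/13); (21/26, 89/26) → (21/26, 89/13)

image vertices: (-3/26, 277/13), (-21/26, -89/13), (21/26, 89/13)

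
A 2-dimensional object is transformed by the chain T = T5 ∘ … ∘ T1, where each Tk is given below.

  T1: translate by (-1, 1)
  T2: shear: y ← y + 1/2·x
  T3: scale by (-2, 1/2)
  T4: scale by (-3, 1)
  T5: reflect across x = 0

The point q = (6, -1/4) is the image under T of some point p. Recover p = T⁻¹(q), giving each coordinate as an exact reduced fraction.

T1 = [1 0 -1; 0 1 1; 0 0 1]
T2·T1 = [1 0 -1; 1/2 1 1/2; 0 0 1]
T3·…·T1 = [-2 0 2; 1/4 1/2 1/4; 0 0 1]
T4·…·T1 = [6 0 -6; 1/4 1/2 1/4; 0 0 1]
T5·…·T1 = [-6 0 6; 1/4 1/2 1/4; 0 0 1]
det M = -3; M⁻¹ = [-1/6 0 1; 1/12 2 -1; 0 0 1]
M⁻¹ · (6, -1/4)ᵀ = (0, -1)ᵀ

p = (0, -1)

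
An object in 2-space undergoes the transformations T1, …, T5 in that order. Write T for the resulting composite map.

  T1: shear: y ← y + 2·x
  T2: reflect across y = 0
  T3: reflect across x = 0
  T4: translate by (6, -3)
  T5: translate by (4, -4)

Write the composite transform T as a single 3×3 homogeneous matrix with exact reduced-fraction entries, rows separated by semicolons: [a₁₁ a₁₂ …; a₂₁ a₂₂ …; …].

T = [-1 0 10; -2 -1 -7; 0 0 1]

T1 = [1 0 0; 2 1 0; 0 0 1]
T2·T1 = [1 0 0; -2 -1 0; 0 0 1]
T3·…·T1 = [-1 0 0; -2 -1 0; 0 0 1]
T4·…·T1 = [-1 0 6; -2 -1 -3; 0 0 1]
T5·…·T1 = [-1 0 10; -2 -1 -7; 0 0 1]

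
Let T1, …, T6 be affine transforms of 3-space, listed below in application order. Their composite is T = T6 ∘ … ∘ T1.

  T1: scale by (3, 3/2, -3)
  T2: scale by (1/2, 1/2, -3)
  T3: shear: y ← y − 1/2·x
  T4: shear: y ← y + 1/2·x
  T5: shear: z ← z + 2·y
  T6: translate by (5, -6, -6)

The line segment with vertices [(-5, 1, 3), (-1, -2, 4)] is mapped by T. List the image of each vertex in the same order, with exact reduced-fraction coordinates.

image vertices: (-5/2, -21/4, 45/2), (7/2, -15/2, 27)

T1 scale by (3, 3/2, -3): (-5, 1, 3) → (-15, 3/2, -9); (-1, -2, 4) → (-3, -3, -12)
T2 scale by (1/2, 1/2, -3): (-15, 3/2, -9) → (-15/2, 3/4, 27); (-3, -3, -12) → (-3/2, -3/2, 36)
T3 shear: y ← y − 1/2·x: (-15/2, 3/4, 27) → (-15/2, 9/2, 27); (-3/2, -3/2, 36) → (-3/2, -3/4, 36)
T4 shear: y ← y + 1/2·x: (-15/2, 9/2, 27) → (-15/2, 3/4, 27); (-3/2, -3/4, 36) → (-3/2, -3/2, 36)
T5 shear: z ← z + 2·y: (-15/2, 3/4, 27) → (-15/2, 3/4, 57/2); (-3/2, -3/2, 36) → (-3/2, -3/2, 33)
T6 translate by (5, -6, -6): (-15/2, 3/4, 57/2) → (-5/2, -21/4, 45/2); (-3/2, -3/2, 33) → (7/2, -15/2, 27)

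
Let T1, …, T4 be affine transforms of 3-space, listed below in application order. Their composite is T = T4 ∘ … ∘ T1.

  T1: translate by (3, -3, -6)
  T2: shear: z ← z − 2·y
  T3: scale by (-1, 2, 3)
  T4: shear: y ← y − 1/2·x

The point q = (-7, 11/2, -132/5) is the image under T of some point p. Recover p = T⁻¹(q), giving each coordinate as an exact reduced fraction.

T1 = [1 0 0 3; 0 1 0 -3; 0 0 1 -6; 0 0 0 1]
T2·T1 = [1 0 0 3; 0 1 0 -3; 0 -2 1 0; 0 0 0 1]
T3·…·T1 = [-1 0 0 -3; 0 2 0 -6; 0 -6 3 0; 0 0 0 1]
T4·…·T1 = [-1 0 0 -3; 1/2 2 0 -9/2; 0 -6 3 0; 0 0 0 1]
det M = -6; M⁻¹ = [-1 0 0 -3; 1/4 1/2 0 3; 1/2 1 1/3 6; 0 0 0 1]
M⁻¹ · (-7, 11/2, -132/5)ᵀ = (4, 4, -4/5)ᵀ

p = (4, 4, -4/5)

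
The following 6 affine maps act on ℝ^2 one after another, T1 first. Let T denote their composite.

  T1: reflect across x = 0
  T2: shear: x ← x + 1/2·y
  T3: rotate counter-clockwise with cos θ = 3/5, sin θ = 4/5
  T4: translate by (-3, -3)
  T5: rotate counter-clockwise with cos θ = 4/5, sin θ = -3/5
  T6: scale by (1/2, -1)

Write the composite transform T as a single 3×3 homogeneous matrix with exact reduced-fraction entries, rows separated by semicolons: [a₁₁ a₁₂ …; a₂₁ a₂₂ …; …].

T = [-12/25 1/10 -21/10; 7/25 -11/10 3/5; 0 0 1]

T1 = [-1 0 0; 0 1 0; 0 0 1]
T2·T1 = [-1 1/2 0; 0 1 0; 0 0 1]
T3·…·T1 = [-3/5 -1/2 0; -4/5 1 0; 0 0 1]
T4·…·T1 = [-3/5 -1/2 -3; -4/5 1 -3; 0 0 1]
T5·…·T1 = [-24/25 1/5 -21/5; -7/25 11/10 -3/5; 0 0 1]
T6·…·T1 = [-12/25 1/10 -21/10; 7/25 -11/10 3/5; 0 0 1]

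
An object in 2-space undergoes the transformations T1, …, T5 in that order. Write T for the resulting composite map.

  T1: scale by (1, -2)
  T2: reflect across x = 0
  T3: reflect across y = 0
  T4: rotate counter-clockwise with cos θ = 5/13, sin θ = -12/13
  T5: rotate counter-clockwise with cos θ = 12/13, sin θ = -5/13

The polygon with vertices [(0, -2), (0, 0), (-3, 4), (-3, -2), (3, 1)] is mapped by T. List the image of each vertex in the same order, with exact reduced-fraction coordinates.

T1 scale by (1, -2): (0, -2) → (0, 4); (0, 0) → (0, 0); (-3, 4) → (-3, -8); (-3, -2) → (-3, 4); (3, 1) → (3, -2)
T2 reflect across x = 0: (0, 4) → (0, 4); (0, 0) → (0, 0); (-3, -8) → (3, -8); (-3, 4) → (3, 4); (3, -2) → (-3, -2)
T3 reflect across y = 0: (0, 4) → (0, -4); (0, 0) → (0, 0); (3, -8) → (3, 8); (3, 4) → (3, -4); (-3, -2) → (-3, 2)
T4 rotate counter-clockwise with cos θ = 5/13, sin θ = -12/13: (0, -4) → (-48/13, -20/13); (0, 0) → (0, 0); (3, 8) → (111/13, 4/13); (3, -4) → (-33/13, -56/13); (-3, 2) → (9/13, 46/13)
T5 rotate counter-clockwise with cos θ = 12/13, sin θ = -5/13: (-48/13, -20/13) → (-4, 0); (0, 0) → (0, 0); (111/13, 4/13) → (8, -3); (-33/13, -56/13) → (-4, -3); (9/13, 46/13) → (2, 3)

image vertices: (-4, 0), (0, 0), (8, -3), (-4, -3), (2, 3)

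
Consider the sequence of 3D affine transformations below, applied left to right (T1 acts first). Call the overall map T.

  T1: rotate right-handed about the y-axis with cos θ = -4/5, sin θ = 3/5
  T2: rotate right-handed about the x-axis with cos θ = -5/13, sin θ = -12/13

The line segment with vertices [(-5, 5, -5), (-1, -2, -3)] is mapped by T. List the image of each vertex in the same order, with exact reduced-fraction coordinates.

image vertices: (1, 59/13, -95/13), (-1, 46/13, 9/13)

T1 rotate right-handed about the y-axis with cos θ = -4/5, sin θ = 3/5: (-5, 5, -5) → (1, 5, 7); (-1, -2, -3) → (-1, -2, 3)
T2 rotate right-handed about the x-axis with cos θ = -5/13, sin θ = -12/13: (1, 5, 7) → (1, 59/13, -95/13); (-1, -2, 3) → (-1, 46/13, 9/13)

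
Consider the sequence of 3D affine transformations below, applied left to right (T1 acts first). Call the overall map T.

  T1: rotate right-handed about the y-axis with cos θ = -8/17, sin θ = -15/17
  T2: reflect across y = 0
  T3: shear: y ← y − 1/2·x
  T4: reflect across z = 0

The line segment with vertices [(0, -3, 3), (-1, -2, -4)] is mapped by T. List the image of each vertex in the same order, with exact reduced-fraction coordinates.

image vertices: (-45/17, 147/34, 24/17), (4, 0, -1)

T1 rotate right-handed about the y-axis with cos θ = -8/17, sin θ = -15/17: (0, -3, 3) → (-45/17, -3, -24/17); (-1, -2, -4) → (4, -2, 1)
T2 reflect across y = 0: (-45/17, -3, -24/17) → (-45/17, 3, -24/17); (4, -2, 1) → (4, 2, 1)
T3 shear: y ← y − 1/2·x: (-45/17, 3, -24/17) → (-45/17, 147/34, -24/17); (4, 2, 1) → (4, 0, 1)
T4 reflect across z = 0: (-45/17, 147/34, -24/17) → (-45/17, 147/34, 24/17); (4, 0, 1) → (4, 0, -1)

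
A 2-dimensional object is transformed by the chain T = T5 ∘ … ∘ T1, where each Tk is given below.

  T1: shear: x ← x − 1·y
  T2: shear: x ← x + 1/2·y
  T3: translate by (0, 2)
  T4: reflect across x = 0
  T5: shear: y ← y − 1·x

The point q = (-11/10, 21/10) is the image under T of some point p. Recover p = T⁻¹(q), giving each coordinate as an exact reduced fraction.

T1 = [1 -1 0; 0 1 0; 0 0 1]
T2·T1 = [1 -1/2 0; 0 1 0; 0 0 1]
T3·…·T1 = [1 -1/2 0; 0 1 2; 0 0 1]
T4·…·T1 = [-1 1/2 0; 0 1 2; 0 0 1]
T5·…·T1 = [-1 1/2 0; 1 1/2 2; 0 0 1]
det M = -1; M⁻¹ = [-1/2 1/2 -1; 1 1 -2; 0 0 1]
M⁻¹ · (-11/10, 21/10)ᵀ = (3/5, -1)ᵀ

p = (3/5, -1)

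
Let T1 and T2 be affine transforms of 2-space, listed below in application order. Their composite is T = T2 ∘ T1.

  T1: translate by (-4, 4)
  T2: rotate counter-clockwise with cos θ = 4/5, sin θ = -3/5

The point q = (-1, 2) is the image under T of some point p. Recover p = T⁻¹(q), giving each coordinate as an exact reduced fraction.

p = (2, -3)

T1 = [1 0 -4; 0 1 4; 0 0 1]
T2·T1 = [4/5 3/5 -4/5; -3/5 4/5 28/5; 0 0 1]
det M = 1; M⁻¹ = [4/5 -3/5 4; 3/5 4/5 -4; 0 0 1]
M⁻¹ · (-1, 2)ᵀ = (2, -3)ᵀ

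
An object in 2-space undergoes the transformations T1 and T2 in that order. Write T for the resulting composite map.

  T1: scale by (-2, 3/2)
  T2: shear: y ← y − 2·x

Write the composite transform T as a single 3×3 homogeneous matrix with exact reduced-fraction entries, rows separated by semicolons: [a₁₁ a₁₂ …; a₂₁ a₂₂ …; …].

T1 = [-2 0 0; 0 3/2 0; 0 0 1]
T2·T1 = [-2 0 0; 4 3/2 0; 0 0 1]

T = [-2 0 0; 4 3/2 0; 0 0 1]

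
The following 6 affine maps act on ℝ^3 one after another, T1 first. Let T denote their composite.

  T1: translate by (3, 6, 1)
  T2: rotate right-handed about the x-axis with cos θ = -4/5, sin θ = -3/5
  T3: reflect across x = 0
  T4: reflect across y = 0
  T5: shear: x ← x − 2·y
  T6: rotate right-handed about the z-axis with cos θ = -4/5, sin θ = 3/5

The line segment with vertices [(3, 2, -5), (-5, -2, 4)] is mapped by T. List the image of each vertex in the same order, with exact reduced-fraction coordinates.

T1 translate by (3, 6, 1): (3, 2, -5) → (6, 8, -4); (-5, -2, 4) → (-2, 4, 5)
T2 rotate right-handed about the x-axis with cos θ = -4/5, sin θ = -3/5: (6, 8, -4) → (6, -44/5, -8/5); (-2, 4, 5) → (-2, -1/5, -32/5)
T3 reflect across x = 0: (6, -44/5, -8/5) → (-6, -44/5, -8/5); (-2, -1/5, -32/5) → (2, -1/5, -32/5)
T4 reflect across y = 0: (-6, -44/5, -8/5) → (-6, 44/5, -8/5); (2, -1/5, -32/5) → (2, 1/5, -32/5)
T5 shear: x ← x − 2·y: (-6, 44/5, -8/5) → (-118/5, 44/5, -8/5); (2, 1/5, -32/5) → (8/5, 1/5, -32/5)
T6 rotate right-handed about the z-axis with cos θ = -4/5, sin θ = 3/5: (-118/5, 44/5, -8/5) → (68/5, -106/5, -8/5); (8/5, 1/5, -32/5) → (-7/5, 4/5, -32/5)

image vertices: (68/5, -106/5, -8/5), (-7/5, 4/5, -32/5)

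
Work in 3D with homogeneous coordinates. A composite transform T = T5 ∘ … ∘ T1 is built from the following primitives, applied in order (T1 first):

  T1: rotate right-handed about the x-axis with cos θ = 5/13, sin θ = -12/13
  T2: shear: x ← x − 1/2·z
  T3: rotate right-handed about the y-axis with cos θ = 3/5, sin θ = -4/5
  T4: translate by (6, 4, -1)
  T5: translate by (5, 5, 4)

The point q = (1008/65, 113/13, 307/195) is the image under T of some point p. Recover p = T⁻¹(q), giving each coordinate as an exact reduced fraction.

p = (-2/3, 4, -2)

T1 = [1 0 0 0; 0 5/13 12/13 0; 0 -12/13 5/13 0; 0 0 0 1]
T2·T1 = [1 6/13 -5/26 0; 0 5/13 12/13 0; 0 -12/13 5/13 0; 0 0 0 1]
T3·…·T1 = [3/5 66/65 -11/26 0; 0 5/13 12/13 0; 4/5 -12/65 1/13 0; 0 0 0 1]
T4·…·T1 = [3/5 66/65 -11/26 6; 0 5/13 12/13 4; 4/5 -12/65 1/13 -1; 0 0 0 1]
T5·…·T1 = [3/5 66/65 -11/26 11; 0 5/13 12/13 9; 4/5 -12/65 1/13 3; 0 0 0 1]
det M = 1; M⁻¹ = [1/5 0 11/10 -11/2; 48/65 5/13 -36/65 -129/13; -4/13 12/13 3/13 -73/13; 0 0 0 1]
M⁻¹ · (1008/65, 113/13, 307/195)ᵀ = (-2/3, 4, -2)ᵀ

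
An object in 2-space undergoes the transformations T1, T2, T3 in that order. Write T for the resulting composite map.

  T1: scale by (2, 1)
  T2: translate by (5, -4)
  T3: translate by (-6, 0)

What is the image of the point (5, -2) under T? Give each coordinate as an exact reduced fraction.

T1 scale by (2, 1): (5, -2) → (10, -2)
T2 translate by (5, -4): (10, -2) → (15, -6)
T3 translate by (-6, 0): (15, -6) → (9, -6)

T(p) = (9, -6)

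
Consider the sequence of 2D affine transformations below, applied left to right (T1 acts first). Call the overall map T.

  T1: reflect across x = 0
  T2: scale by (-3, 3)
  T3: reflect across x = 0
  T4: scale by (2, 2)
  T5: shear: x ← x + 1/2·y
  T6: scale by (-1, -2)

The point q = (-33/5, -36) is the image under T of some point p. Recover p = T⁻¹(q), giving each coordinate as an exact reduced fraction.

T1 = [-1 0 0; 0 1 0; 0 0 1]
T2·T1 = [3 0 0; 0 3 0; 0 0 1]
T3·…·T1 = [-3 0 0; 0 3 0; 0 0 1]
T4·…·T1 = [-6 0 0; 0 6 0; 0 0 1]
T5·…·T1 = [-6 3 0; 0 6 0; 0 0 1]
T6·…·T1 = [6 -3 0; 0 -12 0; 0 0 1]
det M = -72; M⁻¹ = [1/6 -1/24 0; 0 -1/12 0; 0 0 1]
M⁻¹ · (-33/5, -36)ᵀ = (2/5, 3)ᵀ

p = (2/5, 3)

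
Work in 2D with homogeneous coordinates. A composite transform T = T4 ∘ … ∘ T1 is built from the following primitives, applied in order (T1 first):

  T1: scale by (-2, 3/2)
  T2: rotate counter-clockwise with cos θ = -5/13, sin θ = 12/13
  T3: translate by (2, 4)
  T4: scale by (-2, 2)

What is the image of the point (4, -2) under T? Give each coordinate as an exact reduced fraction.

T1 scale by (-2, 3/2): (4, -2) → (-8, -3)
T2 rotate counter-clockwise with cos θ = -5/13, sin θ = 12/13: (-8, -3) → (76/13, -81/13)
T3 translate by (2, 4): (76/13, -81/13) → (102/13, -29/13)
T4 scale by (-2, 2): (102/13, -29/13) → (-204/13, -58/13)

T(p) = (-204/13, -58/13)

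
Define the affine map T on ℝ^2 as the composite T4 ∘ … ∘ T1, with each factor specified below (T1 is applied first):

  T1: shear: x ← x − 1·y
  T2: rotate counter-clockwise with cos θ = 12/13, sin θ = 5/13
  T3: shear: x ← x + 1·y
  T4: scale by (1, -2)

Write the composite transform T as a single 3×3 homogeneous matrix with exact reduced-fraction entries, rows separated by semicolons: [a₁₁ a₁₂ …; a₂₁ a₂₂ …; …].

T1 = [1 -1 0; 0 1 0; 0 0 1]
T2·T1 = [12/13 -17/13 0; 5/13 7/13 0; 0 0 1]
T3·…·T1 = [17/13 -10/13 0; 5/13 7/13 0; 0 0 1]
T4·…·T1 = [17/13 -10/13 0; -10/13 -14/13 0; 0 0 1]

T = [17/13 -10/13 0; -10/13 -14/13 0; 0 0 1]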